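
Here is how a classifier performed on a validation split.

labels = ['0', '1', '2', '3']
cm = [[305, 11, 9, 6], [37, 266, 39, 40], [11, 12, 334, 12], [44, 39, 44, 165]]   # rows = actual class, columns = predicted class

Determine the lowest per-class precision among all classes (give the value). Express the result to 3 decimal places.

Per-class precision (TP/(TP+FP)):
  0: TP=305, FP=37+11+44=92 → 305/397 = 0.7683
  1: TP=266, FP=11+12+39=62 → 266/328 = 0.8110
  2: TP=334, FP=9+39+44=92 → 334/426 = 0.7840
  3: TP=165, FP=6+40+12=58 → 165/223 = 0.7399
Lowest is class '3' with precision = 0.740.

0.740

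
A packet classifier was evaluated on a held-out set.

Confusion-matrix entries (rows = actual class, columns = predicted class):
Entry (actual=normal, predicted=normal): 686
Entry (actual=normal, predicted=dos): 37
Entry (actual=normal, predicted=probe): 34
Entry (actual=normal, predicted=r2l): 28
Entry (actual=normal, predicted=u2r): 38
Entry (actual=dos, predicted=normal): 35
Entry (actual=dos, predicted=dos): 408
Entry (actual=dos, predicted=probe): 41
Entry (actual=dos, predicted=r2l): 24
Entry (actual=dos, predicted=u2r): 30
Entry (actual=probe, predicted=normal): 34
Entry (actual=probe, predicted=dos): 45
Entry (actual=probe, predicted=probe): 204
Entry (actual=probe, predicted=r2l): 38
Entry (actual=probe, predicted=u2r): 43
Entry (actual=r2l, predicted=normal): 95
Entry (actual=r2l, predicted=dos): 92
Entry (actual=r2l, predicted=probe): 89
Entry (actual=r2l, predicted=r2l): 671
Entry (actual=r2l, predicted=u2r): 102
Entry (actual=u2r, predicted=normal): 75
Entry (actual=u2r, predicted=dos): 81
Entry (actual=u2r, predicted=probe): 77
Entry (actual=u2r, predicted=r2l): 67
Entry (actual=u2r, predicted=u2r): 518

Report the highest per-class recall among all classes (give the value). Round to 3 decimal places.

Per-class recall (TP/(TP+FN)):
  normal: TP=686, FN=37+34+28+38=137 → 686/823 = 0.8335
  dos: TP=408, FN=35+41+24+30=130 → 408/538 = 0.7584
  probe: TP=204, FN=34+45+38+43=160 → 204/364 = 0.5604
  r2l: TP=671, FN=95+92+89+102=378 → 671/1049 = 0.6397
  u2r: TP=518, FN=75+81+77+67=300 → 518/818 = 0.6333
Highest is class 'normal' with recall = 0.834.

0.834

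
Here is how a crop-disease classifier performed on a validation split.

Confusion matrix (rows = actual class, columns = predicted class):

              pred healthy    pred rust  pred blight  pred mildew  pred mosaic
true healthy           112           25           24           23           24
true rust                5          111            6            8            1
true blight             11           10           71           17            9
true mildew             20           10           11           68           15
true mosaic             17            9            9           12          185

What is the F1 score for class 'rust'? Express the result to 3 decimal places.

F1 score = 2·TP/(2·TP+FP+FN).
rust: TP=111, FP=25+10+10+9=54, FN=5+6+8+1=20 → 222/296 = 0.7500

0.750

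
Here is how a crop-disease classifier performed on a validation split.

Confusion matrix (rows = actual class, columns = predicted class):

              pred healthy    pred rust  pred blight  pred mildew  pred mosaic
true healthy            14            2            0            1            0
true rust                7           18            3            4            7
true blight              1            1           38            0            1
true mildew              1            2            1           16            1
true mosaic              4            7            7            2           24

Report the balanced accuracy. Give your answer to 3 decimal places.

Balanced accuracy = mean of per-class recall.
  healthy: recall = 14/17 = 0.8235
  rust: recall = 18/39 = 0.4615
  blight: recall = 38/41 = 0.9268
  mildew: recall = 16/21 = 0.7619
  mosaic: recall = 24/44 = 0.5455
Mean = (0.8235 + 0.4615 + 0.9268 + 0.7619 + 0.5455) / 5 = 0.704

0.704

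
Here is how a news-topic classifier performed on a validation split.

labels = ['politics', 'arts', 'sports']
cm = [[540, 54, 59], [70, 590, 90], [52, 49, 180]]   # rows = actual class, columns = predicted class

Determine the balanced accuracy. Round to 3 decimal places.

Balanced accuracy = mean of per-class recall.
  politics: recall = 540/653 = 0.8270
  arts: recall = 590/750 = 0.7867
  sports: recall = 180/281 = 0.6406
Mean = (0.8270 + 0.7867 + 0.6406) / 3 = 0.751

0.751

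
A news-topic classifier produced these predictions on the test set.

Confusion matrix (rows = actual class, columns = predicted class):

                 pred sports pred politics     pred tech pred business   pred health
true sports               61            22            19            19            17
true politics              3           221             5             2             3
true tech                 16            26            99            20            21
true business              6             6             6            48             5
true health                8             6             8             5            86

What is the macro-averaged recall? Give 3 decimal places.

0.674

Per-class recall (TP/(TP+FN)):
  sports: TP=61, FN=22+19+19+17=77 → 61/138 = 0.4420
  politics: TP=221, FN=3+5+2+3=13 → 221/234 = 0.9444
  tech: TP=99, FN=16+26+20+21=83 → 99/182 = 0.5440
  business: TP=48, FN=6+6+6+5=23 → 48/71 = 0.6761
  health: TP=86, FN=8+6+8+5=27 → 86/113 = 0.7611
Macro-recall = mean = (0.4420 + 0.9444 + 0.5440 + 0.6761 + 0.7611) / 5 = 0.674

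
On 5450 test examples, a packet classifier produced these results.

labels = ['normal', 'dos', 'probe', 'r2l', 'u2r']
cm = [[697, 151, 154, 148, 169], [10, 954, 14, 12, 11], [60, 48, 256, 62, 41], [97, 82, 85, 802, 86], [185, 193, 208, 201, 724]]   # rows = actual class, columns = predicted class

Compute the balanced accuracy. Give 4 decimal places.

0.6410

Balanced accuracy = mean of per-class recall.
  normal: recall = 697/1319 = 0.52843
  dos: recall = 954/1001 = 0.95305
  probe: recall = 256/467 = 0.54818
  r2l: recall = 802/1152 = 0.69618
  u2r: recall = 724/1511 = 0.47915
Mean = (0.52843 + 0.95305 + 0.54818 + 0.69618 + 0.47915) / 5 = 0.6410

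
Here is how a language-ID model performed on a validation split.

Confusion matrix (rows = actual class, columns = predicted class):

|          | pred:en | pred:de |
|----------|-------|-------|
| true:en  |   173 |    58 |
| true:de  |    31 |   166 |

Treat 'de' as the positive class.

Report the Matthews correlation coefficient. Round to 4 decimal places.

MCC = (TP·TN − FP·FN) / √((TP+FP)(TP+FN)(TN+FP)(TN+FN))
Numerator = 166·173 − 58·31 = 26920
Denominator = √(224·197·231·204) = √2079487872 = 45601.4021
MCC = 26920 / 45601.4021 = 0.5903

0.5903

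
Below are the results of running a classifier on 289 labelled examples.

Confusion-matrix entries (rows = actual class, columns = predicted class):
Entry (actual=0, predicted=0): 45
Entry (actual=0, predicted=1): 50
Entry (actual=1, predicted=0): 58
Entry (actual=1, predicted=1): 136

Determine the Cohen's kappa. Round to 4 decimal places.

0.1710

Observed agreement pₒ = trace/N = 181/289 = 0.62630
Expected agreement pₑ = Σ (rowᵢ·colᵢ)/N² = (95·103 + 194·186)/289² = 0.54919
κ = (pₒ − pₑ)/(1 − pₑ) = (0.62630 − 0.54919)/(1 − 0.54919) = 0.1710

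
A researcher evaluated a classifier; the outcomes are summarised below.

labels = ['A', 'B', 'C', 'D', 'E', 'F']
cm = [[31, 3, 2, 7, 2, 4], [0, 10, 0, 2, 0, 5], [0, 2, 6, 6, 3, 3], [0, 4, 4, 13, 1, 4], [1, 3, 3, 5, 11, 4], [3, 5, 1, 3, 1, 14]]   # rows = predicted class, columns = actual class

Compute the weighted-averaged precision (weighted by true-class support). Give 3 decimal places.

Per-class precision (TP/(TP+FP)):
  A: TP=31, FP=3+2+7+2+4=18 → 31/49 = 0.6327
  B: TP=10, FP=0+0+2+0+5=7 → 10/17 = 0.5882
  C: TP=6, FP=0+2+6+3+3=14 → 6/20 = 0.3000
  D: TP=13, FP=0+4+4+1+4=13 → 13/26 = 0.5000
  E: TP=11, FP=1+3+3+5+4=16 → 11/27 = 0.4074
  F: TP=14, FP=3+5+1+3+1=13 → 14/27 = 0.5185
Weighted-precision = Σ (supportᵢ/N)·precisionᵢ with N=166: (35/166)·0.6327 + (27/166)·0.5882 + (16/166)·0.3000 + (36/166)·0.5000 + (18/166)·0.4074 + (34/166)·0.5185 = 0.517

0.517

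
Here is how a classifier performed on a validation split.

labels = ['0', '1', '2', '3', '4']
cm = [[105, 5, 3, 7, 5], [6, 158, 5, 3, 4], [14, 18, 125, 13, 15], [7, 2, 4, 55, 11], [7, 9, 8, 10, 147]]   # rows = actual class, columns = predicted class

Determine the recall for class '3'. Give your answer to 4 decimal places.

0.6962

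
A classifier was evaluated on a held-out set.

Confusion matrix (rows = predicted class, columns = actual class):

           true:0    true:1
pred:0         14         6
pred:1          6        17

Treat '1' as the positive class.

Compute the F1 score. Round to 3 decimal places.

Precision = TP/(TP+FP) = 17/23 = 0.7391
Recall = TP/(TP+FN) = 17/23 = 0.7391
F1 = 2·TP/(2·TP+FP+FN) = 34/46 = 0.739

0.739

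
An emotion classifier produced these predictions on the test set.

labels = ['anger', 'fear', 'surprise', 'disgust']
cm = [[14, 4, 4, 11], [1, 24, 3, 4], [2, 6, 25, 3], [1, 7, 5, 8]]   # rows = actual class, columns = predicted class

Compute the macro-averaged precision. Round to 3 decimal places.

0.587

Per-class precision (TP/(TP+FP)):
  anger: TP=14, FP=1+2+1=4 → 14/18 = 0.7778
  fear: TP=24, FP=4+6+7=17 → 24/41 = 0.5854
  surprise: TP=25, FP=4+3+5=12 → 25/37 = 0.6757
  disgust: TP=8, FP=11+4+3=18 → 8/26 = 0.3077
Macro-precision = mean = (0.7778 + 0.5854 + 0.6757 + 0.3077) / 4 = 0.587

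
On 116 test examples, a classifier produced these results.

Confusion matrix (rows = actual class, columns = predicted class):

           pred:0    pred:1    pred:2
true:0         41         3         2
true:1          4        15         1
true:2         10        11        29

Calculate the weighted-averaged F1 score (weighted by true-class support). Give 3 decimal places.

Per-class F1 score (2·TP/(2·TP+FP+FN)):
  0: TP=41, FP=4+10=14, FN=3+2=5 → 82/101 = 0.8119
  1: TP=15, FP=3+11=14, FN=4+1=5 → 30/49 = 0.6122
  2: TP=29, FP=2+1=3, FN=10+11=21 → 58/82 = 0.7073
Weighted-F1 score = Σ (supportᵢ/N)·F1 scoreᵢ with N=116: (46/116)·0.8119 + (20/116)·0.6122 + (50/116)·0.7073 = 0.732

0.732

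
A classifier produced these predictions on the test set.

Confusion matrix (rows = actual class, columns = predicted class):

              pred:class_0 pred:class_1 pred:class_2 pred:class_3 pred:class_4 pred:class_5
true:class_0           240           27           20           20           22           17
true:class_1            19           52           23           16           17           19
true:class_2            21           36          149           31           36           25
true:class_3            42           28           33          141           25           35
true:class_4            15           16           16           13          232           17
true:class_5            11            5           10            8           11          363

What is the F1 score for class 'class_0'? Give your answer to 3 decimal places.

0.692

Treat 'class_0' as positive and all other classes as negative.
F1 score = 2·TP/(2·TP+FP+FN).
class_0: TP=240, FP=19+21+42+15+11=108, FN=27+20+20+22+17=106 → 480/694 = 0.6916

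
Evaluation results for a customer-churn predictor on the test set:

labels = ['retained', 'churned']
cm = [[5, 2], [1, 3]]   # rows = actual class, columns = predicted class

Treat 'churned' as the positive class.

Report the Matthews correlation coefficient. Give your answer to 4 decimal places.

0.4485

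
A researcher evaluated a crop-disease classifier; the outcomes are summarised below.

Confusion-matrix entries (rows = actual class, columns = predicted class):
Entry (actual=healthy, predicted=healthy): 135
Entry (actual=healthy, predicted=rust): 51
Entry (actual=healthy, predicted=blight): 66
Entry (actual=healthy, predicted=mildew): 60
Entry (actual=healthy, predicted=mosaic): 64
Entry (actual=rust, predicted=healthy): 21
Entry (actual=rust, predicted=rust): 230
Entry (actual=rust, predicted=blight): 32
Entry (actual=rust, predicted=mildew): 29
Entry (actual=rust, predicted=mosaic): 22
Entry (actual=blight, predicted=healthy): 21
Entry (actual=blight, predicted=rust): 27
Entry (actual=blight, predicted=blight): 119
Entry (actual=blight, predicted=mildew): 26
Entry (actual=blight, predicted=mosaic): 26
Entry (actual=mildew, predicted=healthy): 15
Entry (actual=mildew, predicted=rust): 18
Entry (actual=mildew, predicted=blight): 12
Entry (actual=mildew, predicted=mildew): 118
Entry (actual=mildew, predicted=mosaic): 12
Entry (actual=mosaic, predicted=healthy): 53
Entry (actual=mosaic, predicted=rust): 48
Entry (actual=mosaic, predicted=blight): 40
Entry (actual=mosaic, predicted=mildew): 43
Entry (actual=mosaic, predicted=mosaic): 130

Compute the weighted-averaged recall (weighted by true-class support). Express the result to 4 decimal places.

0.5162

Per-class recall (TP/(TP+FN)):
  healthy: TP=135, FN=51+66+60+64=241 → 135/376 = 0.35904
  rust: TP=230, FN=21+32+29+22=104 → 230/334 = 0.68862
  blight: TP=119, FN=21+27+26+26=100 → 119/219 = 0.54338
  mildew: TP=118, FN=15+18+12+12=57 → 118/175 = 0.67429
  mosaic: TP=130, FN=53+48+40+43=184 → 130/314 = 0.41401
Weighted-recall = Σ (supportᵢ/N)·recallᵢ with N=1418: (376/1418)·0.35904 + (334/1418)·0.68862 + (219/1418)·0.54338 + (175/1418)·0.67429 + (314/1418)·0.41401 = 0.5162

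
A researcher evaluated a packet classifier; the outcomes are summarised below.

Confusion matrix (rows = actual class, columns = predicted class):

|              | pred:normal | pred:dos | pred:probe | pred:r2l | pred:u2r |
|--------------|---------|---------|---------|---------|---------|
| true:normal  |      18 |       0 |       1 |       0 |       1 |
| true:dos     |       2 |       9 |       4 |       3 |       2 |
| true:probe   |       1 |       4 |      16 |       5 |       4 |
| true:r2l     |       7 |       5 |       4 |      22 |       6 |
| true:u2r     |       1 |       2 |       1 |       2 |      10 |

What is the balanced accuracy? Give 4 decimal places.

0.6017

Balanced accuracy = mean of per-class recall.
  normal: recall = 18/20 = 0.90000
  dos: recall = 9/20 = 0.45000
  probe: recall = 16/30 = 0.53333
  r2l: recall = 22/44 = 0.50000
  u2r: recall = 10/16 = 0.62500
Mean = (0.90000 + 0.45000 + 0.53333 + 0.50000 + 0.62500) / 5 = 0.6017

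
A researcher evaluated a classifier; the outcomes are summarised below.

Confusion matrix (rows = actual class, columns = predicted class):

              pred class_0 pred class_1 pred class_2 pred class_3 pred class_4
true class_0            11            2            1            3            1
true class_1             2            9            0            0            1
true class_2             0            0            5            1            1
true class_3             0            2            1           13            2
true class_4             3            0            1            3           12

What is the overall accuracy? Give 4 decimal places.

Accuracy = trace / total = (11+9+5+13+12=50) / 74 = 50/74 = 0.6757

0.6757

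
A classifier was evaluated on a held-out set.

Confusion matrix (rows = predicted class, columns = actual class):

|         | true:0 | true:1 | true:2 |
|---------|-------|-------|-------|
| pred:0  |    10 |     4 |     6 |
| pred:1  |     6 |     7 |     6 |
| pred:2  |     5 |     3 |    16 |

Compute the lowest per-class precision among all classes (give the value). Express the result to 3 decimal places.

0.368

Per-class precision (TP/(TP+FP)):
  0: TP=10, FP=4+6=10 → 10/20 = 0.5000
  1: TP=7, FP=6+6=12 → 7/19 = 0.3684
  2: TP=16, FP=5+3=8 → 16/24 = 0.6667
Lowest is class '1' with precision = 0.368.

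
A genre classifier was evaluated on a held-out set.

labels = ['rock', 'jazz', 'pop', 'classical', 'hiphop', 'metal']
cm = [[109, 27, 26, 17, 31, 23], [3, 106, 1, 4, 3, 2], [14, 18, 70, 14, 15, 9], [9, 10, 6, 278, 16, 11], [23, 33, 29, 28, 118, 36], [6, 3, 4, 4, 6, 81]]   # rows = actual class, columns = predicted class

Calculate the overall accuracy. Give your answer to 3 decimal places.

0.639

Accuracy = trace / total = (109+106+70+278+118+81=762) / 1193 = 762/1193 = 0.639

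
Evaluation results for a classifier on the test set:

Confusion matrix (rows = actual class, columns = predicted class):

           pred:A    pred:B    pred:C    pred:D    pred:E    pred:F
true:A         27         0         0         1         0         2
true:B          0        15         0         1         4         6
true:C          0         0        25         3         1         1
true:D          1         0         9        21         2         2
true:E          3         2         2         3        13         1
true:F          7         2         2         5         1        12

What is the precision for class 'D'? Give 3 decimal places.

precision = TP/(TP+FP).
D: TP=21, FP=1+1+3+3+5=13 → 21/34 = 0.6176

0.618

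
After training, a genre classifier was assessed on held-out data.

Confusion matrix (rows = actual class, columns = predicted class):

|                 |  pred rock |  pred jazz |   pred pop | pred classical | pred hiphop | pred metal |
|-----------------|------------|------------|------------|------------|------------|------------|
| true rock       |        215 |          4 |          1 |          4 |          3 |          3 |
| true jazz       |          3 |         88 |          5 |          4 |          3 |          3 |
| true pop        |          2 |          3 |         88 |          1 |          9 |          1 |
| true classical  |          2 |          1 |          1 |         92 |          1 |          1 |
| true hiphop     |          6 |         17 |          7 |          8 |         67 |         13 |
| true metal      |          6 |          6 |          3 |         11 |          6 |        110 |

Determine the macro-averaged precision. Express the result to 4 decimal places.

0.8093

Per-class precision (TP/(TP+FP)):
  rock: TP=215, FP=3+2+2+6+6=19 → 215/234 = 0.91880
  jazz: TP=88, FP=4+3+1+17+6=31 → 88/119 = 0.73950
  pop: TP=88, FP=1+5+1+7+3=17 → 88/105 = 0.83810
  classical: TP=92, FP=4+4+1+8+11=28 → 92/120 = 0.76667
  hiphop: TP=67, FP=3+3+9+1+6=22 → 67/89 = 0.75281
  metal: TP=110, FP=3+3+1+1+13=21 → 110/131 = 0.83969
Macro-precision = mean = (0.91880 + 0.73950 + 0.83810 + 0.76667 + 0.75281 + 0.83969) / 6 = 0.8093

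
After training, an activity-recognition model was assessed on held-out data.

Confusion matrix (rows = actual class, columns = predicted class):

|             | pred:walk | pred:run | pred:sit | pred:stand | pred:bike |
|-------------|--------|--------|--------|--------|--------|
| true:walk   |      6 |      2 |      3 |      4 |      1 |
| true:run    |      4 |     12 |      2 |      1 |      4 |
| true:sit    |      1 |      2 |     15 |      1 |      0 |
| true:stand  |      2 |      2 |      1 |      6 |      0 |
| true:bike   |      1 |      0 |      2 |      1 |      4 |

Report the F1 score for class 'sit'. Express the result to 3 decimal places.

Treat 'sit' as positive and all other classes as negative.
F1 score = 2·TP/(2·TP+FP+FN).
sit: TP=15, FP=3+2+1+2=8, FN=1+2+1+0=4 → 30/42 = 0.7143

0.714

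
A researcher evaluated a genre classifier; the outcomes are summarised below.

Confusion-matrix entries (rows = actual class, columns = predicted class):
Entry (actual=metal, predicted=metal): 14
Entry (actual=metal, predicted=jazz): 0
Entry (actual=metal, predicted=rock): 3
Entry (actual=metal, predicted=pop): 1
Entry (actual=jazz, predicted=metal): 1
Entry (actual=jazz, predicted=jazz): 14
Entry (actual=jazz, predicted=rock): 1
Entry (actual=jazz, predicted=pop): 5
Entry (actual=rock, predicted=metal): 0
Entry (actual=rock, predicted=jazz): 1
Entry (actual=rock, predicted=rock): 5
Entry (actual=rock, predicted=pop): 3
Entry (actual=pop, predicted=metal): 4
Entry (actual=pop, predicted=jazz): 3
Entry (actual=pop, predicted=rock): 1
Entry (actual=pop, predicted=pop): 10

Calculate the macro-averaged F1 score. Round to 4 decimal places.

Per-class F1 score (2·TP/(2·TP+FP+FN)):
  metal: TP=14, FP=1+0+4=5, FN=0+3+1=4 → 28/37 = 0.75676
  jazz: TP=14, FP=0+1+3=4, FN=1+1+5=7 → 28/39 = 0.71795
  rock: TP=5, FP=3+1+1=5, FN=0+1+3=4 → 10/19 = 0.52632
  pop: TP=10, FP=1+5+3=9, FN=4+3+1=8 → 20/37 = 0.54054
Macro-F1 score = mean = (0.75676 + 0.71795 + 0.52632 + 0.54054) / 4 = 0.6354

0.6354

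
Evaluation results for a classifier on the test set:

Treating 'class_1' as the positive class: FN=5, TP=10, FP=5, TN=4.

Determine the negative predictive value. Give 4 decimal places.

0.4444

NPV = TN/(TN+FN) = 4/(4+5) = 0.4444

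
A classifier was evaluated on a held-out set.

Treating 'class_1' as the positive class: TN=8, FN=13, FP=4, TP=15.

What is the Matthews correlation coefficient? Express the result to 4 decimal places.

0.1857

MCC = (TP·TN − FP·FN) / √((TP+FP)(TP+FN)(TN+FP)(TN+FN))
Numerator = 15·8 − 4·13 = 68
Denominator = √(19·28·12·21) = √134064 = 366.1475
MCC = 68 / 366.1475 = 0.1857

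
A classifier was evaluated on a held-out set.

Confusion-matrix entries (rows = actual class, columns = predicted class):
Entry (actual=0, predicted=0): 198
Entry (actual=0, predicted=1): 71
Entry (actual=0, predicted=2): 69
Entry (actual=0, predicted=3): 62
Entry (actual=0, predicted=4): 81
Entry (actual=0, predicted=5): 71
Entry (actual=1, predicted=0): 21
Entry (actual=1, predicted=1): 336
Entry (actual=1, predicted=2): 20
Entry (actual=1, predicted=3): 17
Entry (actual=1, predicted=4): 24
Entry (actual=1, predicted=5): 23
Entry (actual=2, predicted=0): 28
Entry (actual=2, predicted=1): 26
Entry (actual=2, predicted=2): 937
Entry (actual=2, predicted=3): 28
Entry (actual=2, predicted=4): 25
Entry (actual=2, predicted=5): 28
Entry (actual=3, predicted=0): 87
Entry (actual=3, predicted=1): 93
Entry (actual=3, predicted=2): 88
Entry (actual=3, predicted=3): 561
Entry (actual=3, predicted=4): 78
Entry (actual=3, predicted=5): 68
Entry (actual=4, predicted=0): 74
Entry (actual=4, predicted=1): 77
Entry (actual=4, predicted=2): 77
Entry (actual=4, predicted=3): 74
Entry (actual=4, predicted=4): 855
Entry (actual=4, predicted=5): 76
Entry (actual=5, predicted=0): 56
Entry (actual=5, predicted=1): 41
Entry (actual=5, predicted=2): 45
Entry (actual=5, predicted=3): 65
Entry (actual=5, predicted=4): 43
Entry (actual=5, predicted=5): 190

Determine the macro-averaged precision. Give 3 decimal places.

Per-class precision (TP/(TP+FP)):
  0: TP=198, FP=21+28+87+74+56=266 → 198/464 = 0.4267
  1: TP=336, FP=71+26+93+77+41=308 → 336/644 = 0.5217
  2: TP=937, FP=69+20+88+77+45=299 → 937/1236 = 0.7581
  3: TP=561, FP=62+17+28+74+65=246 → 561/807 = 0.6952
  4: TP=855, FP=81+24+25+78+43=251 → 855/1106 = 0.7731
  5: TP=190, FP=71+23+28+68+76=266 → 190/456 = 0.4167
Macro-precision = mean = (0.4267 + 0.5217 + 0.7581 + 0.6952 + 0.7731 + 0.4167) / 6 = 0.599

0.599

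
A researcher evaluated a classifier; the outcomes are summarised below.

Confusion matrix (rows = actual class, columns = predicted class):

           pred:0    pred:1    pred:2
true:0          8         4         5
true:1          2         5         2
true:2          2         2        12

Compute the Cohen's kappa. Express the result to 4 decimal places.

Observed agreement pₒ = trace/N = 25/42 = 0.59524
Expected agreement pₑ = Σ (rowᵢ·colᵢ)/N² = (17·12 + 9·11 + 16·19)/42² = 0.34410
κ = (pₒ − pₑ)/(1 − pₑ) = (0.59524 − 0.34410)/(1 − 0.34410) = 0.3829

0.3829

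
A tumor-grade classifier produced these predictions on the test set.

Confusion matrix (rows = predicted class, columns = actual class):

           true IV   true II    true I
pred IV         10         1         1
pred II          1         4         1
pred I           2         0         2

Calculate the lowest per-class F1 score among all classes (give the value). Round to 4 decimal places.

0.5000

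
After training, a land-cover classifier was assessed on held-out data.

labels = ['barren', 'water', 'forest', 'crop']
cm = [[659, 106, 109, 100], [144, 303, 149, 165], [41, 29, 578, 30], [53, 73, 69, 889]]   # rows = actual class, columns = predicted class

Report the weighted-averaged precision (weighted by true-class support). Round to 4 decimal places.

Per-class precision (TP/(TP+FP)):
  barren: TP=659, FP=144+41+53=238 → 659/897 = 0.73467
  water: TP=303, FP=106+29+73=208 → 303/511 = 0.59295
  forest: TP=578, FP=109+149+69=327 → 578/905 = 0.63867
  crop: TP=889, FP=100+165+30=295 → 889/1184 = 0.75084
Weighted-precision = Σ (supportᵢ/N)·precisionᵢ with N=3497: (974/3497)·0.73467 + (761/3497)·0.59295 + (678/3497)·0.63867 + (1084/3497)·0.75084 = 0.6902

0.6902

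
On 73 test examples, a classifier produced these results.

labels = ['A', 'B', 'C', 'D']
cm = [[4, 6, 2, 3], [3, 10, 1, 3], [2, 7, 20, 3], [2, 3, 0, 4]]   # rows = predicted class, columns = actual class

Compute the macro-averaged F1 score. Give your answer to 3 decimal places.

Per-class F1 score (2·TP/(2·TP+FP+FN)):
  A: TP=4, FP=6+2+3=11, FN=3+2+2=7 → 8/26 = 0.3077
  B: TP=10, FP=3+1+3=7, FN=6+7+3=16 → 20/43 = 0.4651
  C: TP=20, FP=2+7+3=12, FN=2+1+0=3 → 40/55 = 0.7273
  D: TP=4, FP=2+3+0=5, FN=3+3+3=9 → 8/22 = 0.3636
Macro-F1 score = mean = (0.3077 + 0.4651 + 0.7273 + 0.3636) / 4 = 0.466

0.466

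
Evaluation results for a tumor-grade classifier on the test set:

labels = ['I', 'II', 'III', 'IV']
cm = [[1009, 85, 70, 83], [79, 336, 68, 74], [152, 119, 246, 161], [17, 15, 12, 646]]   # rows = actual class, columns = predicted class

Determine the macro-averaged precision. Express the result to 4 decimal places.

0.6749

Per-class precision (TP/(TP+FP)):
  I: TP=1009, FP=79+152+17=248 → 1009/1257 = 0.80270
  II: TP=336, FP=85+119+15=219 → 336/555 = 0.60541
  III: TP=246, FP=70+68+12=150 → 246/396 = 0.62121
  IV: TP=646, FP=83+74+161=318 → 646/964 = 0.67012
Macro-precision = mean = (0.80270 + 0.60541 + 0.62121 + 0.67012) / 4 = 0.6749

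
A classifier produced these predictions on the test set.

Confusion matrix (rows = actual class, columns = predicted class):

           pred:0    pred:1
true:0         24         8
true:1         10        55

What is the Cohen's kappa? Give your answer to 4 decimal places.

0.5868

Observed agreement pₒ = trace/N = 79/97 = 0.81443
Expected agreement pₑ = Σ (rowᵢ·colᵢ)/N² = (32·34 + 65·63)/97² = 0.55086
κ = (pₒ − pₑ)/(1 − pₑ) = (0.81443 − 0.55086)/(1 − 0.55086) = 0.5868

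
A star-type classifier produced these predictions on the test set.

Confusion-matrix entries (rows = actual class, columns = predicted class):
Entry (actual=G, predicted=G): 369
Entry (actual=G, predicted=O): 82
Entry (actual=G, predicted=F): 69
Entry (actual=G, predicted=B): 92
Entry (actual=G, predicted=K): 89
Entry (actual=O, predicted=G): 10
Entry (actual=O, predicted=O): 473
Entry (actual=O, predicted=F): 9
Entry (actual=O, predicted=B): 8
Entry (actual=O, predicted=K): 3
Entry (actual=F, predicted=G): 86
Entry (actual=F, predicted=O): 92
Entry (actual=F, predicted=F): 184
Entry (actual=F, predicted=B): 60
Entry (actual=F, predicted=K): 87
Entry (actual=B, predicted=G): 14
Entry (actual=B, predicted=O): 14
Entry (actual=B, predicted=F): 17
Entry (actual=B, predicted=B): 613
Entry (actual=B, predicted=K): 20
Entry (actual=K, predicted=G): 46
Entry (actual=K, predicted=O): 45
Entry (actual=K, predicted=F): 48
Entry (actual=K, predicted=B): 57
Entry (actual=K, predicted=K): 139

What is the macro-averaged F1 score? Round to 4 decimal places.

Per-class F1 score (2·TP/(2·TP+FP+FN)):
  G: TP=369, FP=10+86+14+46=156, FN=82+69+92+89=332 → 738/1226 = 0.60196
  O: TP=473, FP=82+92+14+45=233, FN=10+9+8+3=30 → 946/1209 = 0.78246
  F: TP=184, FP=69+9+17+48=143, FN=86+92+60+87=325 → 368/836 = 0.44019
  B: TP=613, FP=92+8+60+57=217, FN=14+14+17+20=65 → 1226/1508 = 0.81300
  K: TP=139, FP=89+3+87+20=199, FN=46+45+48+57=196 → 278/673 = 0.41308
Macro-F1 score = mean = (0.60196 + 0.78246 + 0.44019 + 0.81300 + 0.41308) / 5 = 0.6101

0.6101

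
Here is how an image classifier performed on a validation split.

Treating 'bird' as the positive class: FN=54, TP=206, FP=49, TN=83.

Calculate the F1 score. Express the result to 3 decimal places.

0.800

Precision = TP/(TP+FP) = 206/255 = 0.8078
Recall = TP/(TP+FN) = 206/260 = 0.7923
F1 = 2·TP/(2·TP+FP+FN) = 412/515 = 0.800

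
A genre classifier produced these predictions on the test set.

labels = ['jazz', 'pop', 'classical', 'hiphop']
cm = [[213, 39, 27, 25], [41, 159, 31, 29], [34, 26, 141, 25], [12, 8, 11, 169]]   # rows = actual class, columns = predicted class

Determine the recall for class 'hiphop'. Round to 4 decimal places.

0.8450

Treat 'hiphop' as positive and all other classes as negative.
recall = TP/(TP+FN).
hiphop: TP=169, FN=12+8+11=31 → 169/200 = 0.84500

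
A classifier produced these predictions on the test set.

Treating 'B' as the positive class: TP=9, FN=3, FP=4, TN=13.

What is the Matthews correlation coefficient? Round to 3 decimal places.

MCC = (TP·TN − FP·FN) / √((TP+FP)(TP+FN)(TN+FP)(TN+FN))
Numerator = 9·13 − 4·3 = 105
Denominator = √(13·12·17·16) = √42432 = 205.9903
MCC = 105 / 205.9903 = 0.510

0.510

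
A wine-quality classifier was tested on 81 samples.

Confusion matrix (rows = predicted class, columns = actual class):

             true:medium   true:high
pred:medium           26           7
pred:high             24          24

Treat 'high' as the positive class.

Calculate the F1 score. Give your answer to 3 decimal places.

Precision = TP/(TP+FP) = 24/48 = 0.5000
Recall = TP/(TP+FN) = 24/31 = 0.7742
F1 = 2·TP/(2·TP+FP+FN) = 48/79 = 0.608

0.608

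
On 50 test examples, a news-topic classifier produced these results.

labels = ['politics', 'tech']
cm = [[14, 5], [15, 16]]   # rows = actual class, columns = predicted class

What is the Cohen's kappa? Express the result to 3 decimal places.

Observed agreement pₒ = trace/N = 30/50 = 0.6000
Expected agreement pₑ = Σ (rowᵢ·colᵢ)/N² = (19·29 + 31·21)/50² = 0.4808
κ = (pₒ − pₑ)/(1 − pₑ) = (0.6000 − 0.4808)/(1 − 0.4808) = 0.230

0.230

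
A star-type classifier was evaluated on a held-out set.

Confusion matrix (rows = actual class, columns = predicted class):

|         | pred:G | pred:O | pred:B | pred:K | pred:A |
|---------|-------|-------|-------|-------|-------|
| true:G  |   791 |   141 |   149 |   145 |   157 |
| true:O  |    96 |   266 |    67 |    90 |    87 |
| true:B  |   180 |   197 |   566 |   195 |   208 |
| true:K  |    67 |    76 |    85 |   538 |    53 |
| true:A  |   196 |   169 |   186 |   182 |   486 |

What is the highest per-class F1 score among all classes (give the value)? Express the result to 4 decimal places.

Per-class F1 score (2·TP/(2·TP+FP+FN)):
  G: TP=791, FP=96+180+67+196=539, FN=141+149+145+157=592 → 1582/2713 = 0.58312
  O: TP=266, FP=141+197+76+169=583, FN=96+67+90+87=340 → 532/1455 = 0.36564
  B: TP=566, FP=149+67+85+186=487, FN=180+197+195+208=780 → 1132/2399 = 0.47186
  K: TP=538, FP=145+90+195+182=612, FN=67+76+85+53=281 → 1076/1969 = 0.54647
  A: TP=486, FP=157+87+208+53=505, FN=196+169+186+182=733 → 972/2210 = 0.43982
Highest is class 'G' with F1 score = 0.5831.

0.5831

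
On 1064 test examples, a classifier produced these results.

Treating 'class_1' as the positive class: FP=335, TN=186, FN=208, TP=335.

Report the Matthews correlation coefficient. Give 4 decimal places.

MCC = (TP·TN − FP·FN) / √((TP+FP)(TP+FN)(TN+FP)(TN+FN))
Numerator = 335·186 − 335·208 = -7370
Denominator = √(670·543·521·394) = √74680733940 = 273277.7597
MCC = -7370 / 273277.7597 = -0.0270

-0.0270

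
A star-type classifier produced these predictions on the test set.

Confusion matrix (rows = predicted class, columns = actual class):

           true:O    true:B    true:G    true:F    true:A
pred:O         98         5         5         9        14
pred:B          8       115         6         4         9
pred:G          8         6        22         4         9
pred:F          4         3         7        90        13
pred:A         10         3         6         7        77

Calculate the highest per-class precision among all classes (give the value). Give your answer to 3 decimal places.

Per-class precision (TP/(TP+FP)):
  O: TP=98, FP=5+5+9+14=33 → 98/131 = 0.7481
  B: TP=115, FP=8+6+4+9=27 → 115/142 = 0.8099
  G: TP=22, FP=8+6+4+9=27 → 22/49 = 0.4490
  F: TP=90, FP=4+3+7+13=27 → 90/117 = 0.7692
  A: TP=77, FP=10+3+6+7=26 → 77/103 = 0.7476
Highest is class 'B' with precision = 0.810.

0.810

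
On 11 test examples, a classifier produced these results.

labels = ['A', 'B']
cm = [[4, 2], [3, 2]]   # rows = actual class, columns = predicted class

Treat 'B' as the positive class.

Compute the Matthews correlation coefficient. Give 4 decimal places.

0.0690

MCC = (TP·TN − FP·FN) / √((TP+FP)(TP+FN)(TN+FP)(TN+FN))
Numerator = 2·4 − 2·3 = 2
Denominator = √(4·5·6·7) = √840 = 28.9828
MCC = 2 / 28.9828 = 0.0690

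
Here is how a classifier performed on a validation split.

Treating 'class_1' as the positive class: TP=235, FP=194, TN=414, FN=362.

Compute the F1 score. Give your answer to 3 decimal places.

Precision = TP/(TP+FP) = 235/429 = 0.5478
Recall = TP/(TP+FN) = 235/597 = 0.3936
F1 = 2·TP/(2·TP+FP+FN) = 470/1026 = 0.458

0.458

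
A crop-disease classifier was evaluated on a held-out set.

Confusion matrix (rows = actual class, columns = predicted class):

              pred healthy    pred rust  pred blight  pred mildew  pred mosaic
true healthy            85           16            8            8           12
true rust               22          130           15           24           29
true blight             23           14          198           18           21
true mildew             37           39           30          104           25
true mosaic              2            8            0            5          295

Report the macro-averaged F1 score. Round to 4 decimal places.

0.6628

Per-class F1 score (2·TP/(2·TP+FP+FN)):
  healthy: TP=85, FP=22+23+37+2=84, FN=16+8+8+12=44 → 170/298 = 0.57047
  rust: TP=130, FP=16+14+39+8=77, FN=22+15+24+29=90 → 260/427 = 0.60890
  blight: TP=198, FP=8+15+30+0=53, FN=23+14+18+21=76 → 396/525 = 0.75429
  mildew: TP=104, FP=8+24+18+5=55, FN=37+39+30+25=131 → 208/394 = 0.52792
  mosaic: TP=295, FP=12+29+21+25=87, FN=2+8+0+5=15 → 590/692 = 0.85260
Macro-F1 score = mean = (0.57047 + 0.60890 + 0.75429 + 0.52792 + 0.85260) / 5 = 0.6628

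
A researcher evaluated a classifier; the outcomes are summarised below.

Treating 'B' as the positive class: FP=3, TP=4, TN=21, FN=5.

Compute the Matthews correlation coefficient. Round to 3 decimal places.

0.348

MCC = (TP·TN − FP·FN) / √((TP+FP)(TP+FN)(TN+FP)(TN+FN))
Numerator = 4·21 − 3·5 = 69
Denominator = √(7·9·24·26) = √39312 = 198.2725
MCC = 69 / 198.2725 = 0.348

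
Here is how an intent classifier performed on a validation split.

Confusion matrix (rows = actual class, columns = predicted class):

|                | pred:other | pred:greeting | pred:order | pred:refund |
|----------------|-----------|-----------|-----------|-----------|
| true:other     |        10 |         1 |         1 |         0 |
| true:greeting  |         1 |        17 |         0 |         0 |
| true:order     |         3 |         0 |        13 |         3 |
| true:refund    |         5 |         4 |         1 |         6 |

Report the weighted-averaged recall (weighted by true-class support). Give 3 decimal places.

0.708

Per-class recall (TP/(TP+FN)):
  other: TP=10, FN=1+1+0=2 → 10/12 = 0.8333
  greeting: TP=17, FN=1+0+0=1 → 17/18 = 0.9444
  order: TP=13, FN=3+0+3=6 → 13/19 = 0.6842
  refund: TP=6, FN=5+4+1=10 → 6/16 = 0.3750
Weighted-recall = Σ (supportᵢ/N)·recallᵢ with N=65: (12/65)·0.8333 + (18/65)·0.9444 + (19/65)·0.6842 + (16/65)·0.3750 = 0.708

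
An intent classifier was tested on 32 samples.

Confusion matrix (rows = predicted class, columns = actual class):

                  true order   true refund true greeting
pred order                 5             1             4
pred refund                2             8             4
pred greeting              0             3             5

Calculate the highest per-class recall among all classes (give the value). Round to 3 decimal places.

0.714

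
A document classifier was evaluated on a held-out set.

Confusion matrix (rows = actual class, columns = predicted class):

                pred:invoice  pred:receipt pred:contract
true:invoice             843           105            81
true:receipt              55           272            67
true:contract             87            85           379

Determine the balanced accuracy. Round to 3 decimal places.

Balanced accuracy = mean of per-class recall.
  invoice: recall = 843/1029 = 0.8192
  receipt: recall = 272/394 = 0.6904
  contract: recall = 379/551 = 0.6878
Mean = (0.8192 + 0.6904 + 0.6878) / 3 = 0.732

0.732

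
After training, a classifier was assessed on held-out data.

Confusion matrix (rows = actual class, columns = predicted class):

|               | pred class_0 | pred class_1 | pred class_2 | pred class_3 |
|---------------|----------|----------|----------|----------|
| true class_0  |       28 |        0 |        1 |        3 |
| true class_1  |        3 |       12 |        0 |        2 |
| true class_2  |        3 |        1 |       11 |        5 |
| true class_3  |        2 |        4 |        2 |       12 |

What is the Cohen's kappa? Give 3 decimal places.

Observed agreement pₒ = trace/N = 63/89 = 0.7079
Expected agreement pₑ = Σ (rowᵢ·colᵢ)/N² = (32·36 + 17·17 + 20·14 + 20·22)/89² = 0.2728
κ = (pₒ − pₑ)/(1 − pₑ) = (0.7079 − 0.2728)/(1 − 0.2728) = 0.598

0.598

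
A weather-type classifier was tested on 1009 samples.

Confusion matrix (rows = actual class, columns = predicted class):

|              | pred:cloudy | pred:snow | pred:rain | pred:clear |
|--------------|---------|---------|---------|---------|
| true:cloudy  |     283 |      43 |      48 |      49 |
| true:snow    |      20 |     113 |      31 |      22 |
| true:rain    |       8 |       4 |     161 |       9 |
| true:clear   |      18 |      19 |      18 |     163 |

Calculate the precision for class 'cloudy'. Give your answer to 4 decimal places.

Take TP from the diagonal, FP from the rest of the 'cloudy' prediction marginal, FN from the rest of the 'cloudy' actual marginal.
precision = TP/(TP+FP).
cloudy: TP=283, FP=20+8+18=46 → 283/329 = 0.86018

0.8602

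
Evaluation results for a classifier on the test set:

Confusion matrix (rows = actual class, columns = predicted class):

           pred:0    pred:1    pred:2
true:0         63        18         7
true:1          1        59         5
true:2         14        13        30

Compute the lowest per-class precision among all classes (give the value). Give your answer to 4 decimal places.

0.6556

Per-class precision (TP/(TP+FP)):
  0: TP=63, FP=1+14=15 → 63/78 = 0.80769
  1: TP=59, FP=18+13=31 → 59/90 = 0.65556
  2: TP=30, FP=7+5=12 → 30/42 = 0.71429
Lowest is class '1' with precision = 0.6556.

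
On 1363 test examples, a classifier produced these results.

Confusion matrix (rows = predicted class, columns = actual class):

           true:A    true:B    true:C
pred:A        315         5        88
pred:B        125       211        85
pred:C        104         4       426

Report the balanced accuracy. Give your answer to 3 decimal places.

Balanced accuracy = mean of per-class recall.
  A: recall = 315/544 = 0.5790
  B: recall = 211/220 = 0.9591
  C: recall = 426/599 = 0.7112
Mean = (0.5790 + 0.9591 + 0.7112) / 3 = 0.750

0.750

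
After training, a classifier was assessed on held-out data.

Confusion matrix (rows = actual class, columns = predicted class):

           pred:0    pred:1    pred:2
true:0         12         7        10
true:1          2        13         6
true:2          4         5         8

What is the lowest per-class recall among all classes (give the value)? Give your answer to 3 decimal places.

Per-class recall (TP/(TP+FN)):
  0: TP=12, FN=7+10=17 → 12/29 = 0.4138
  1: TP=13, FN=2+6=8 → 13/21 = 0.6190
  2: TP=8, FN=4+5=9 → 8/17 = 0.4706
Lowest is class '0' with recall = 0.414.

0.414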